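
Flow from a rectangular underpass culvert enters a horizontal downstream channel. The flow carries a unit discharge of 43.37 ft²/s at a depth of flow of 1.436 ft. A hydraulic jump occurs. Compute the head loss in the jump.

ΔE = 6.849 ft

V₁ = q/y₁ = 43.37/1.436 = 30.20 ft/s. Fr₁ = V₁/√(g·y₁) = 30.20/√(32.2×1.436) = 4.442.
From the momentum equation for a rectangular channel, y₂/y₁ = ½[√(1 + 8Fr₁²) − 1] = ½[√158.82 − 1] = 5.801.
y₂ = 5.801 × 1.436 = 8.330 ft.
Head loss: ΔE = (y₂ − y₁)³/(4y₁y₂) = (8.330 − 1.436)³/(4×1.436×8.330) = 327.7/47.85 = 6.849 ft.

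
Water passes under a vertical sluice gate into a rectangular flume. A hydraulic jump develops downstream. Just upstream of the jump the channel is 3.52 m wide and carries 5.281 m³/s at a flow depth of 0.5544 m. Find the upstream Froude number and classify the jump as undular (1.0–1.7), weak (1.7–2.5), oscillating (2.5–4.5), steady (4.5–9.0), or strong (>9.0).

q = Q/b = 5.281/3.52 = 1.500 m²/s; V₁ = q/y₁ = 2.706 m/s. Fr₁ = V₁/√(g·y₁) = 1.160.
Fr₁ = 1.160 lies in the undular range.

Fr₁ = 1.160; undular jump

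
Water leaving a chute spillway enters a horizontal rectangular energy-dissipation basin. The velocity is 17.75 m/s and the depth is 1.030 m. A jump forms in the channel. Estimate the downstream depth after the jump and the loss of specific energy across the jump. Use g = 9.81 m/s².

Fr₁ = V₁/√(g·y₁) = 17.75/√(9.81×1.030) = 5.584.
From the momentum equation for a rectangular channel, y₂/y₁ = ½[√(1 + 8Fr₁²) − 1] = ½[√250.45 − 1] = 7.413.
y₂ = 7.413 × 1.030 = 7.635 m.
q = V₁·y₁ = 17.75 × 1.030 = 18.28 m²/s. V₂ = q/y₂ = 18.28/7.635 = 2.395 m/s. E₁ = y₁ + V₁²/2g = 17.09 m; E₂ = y₂ + V₂²/2g = 7.927 m. ΔE = E₁ − E₂ = 9.161 m.

y₂ = 7.635 m; ΔE = 9.161 m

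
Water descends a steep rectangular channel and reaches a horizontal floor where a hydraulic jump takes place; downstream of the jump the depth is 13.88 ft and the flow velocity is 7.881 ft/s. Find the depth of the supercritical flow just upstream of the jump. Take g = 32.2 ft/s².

y₁ = 3.145 ft

Fr₂ = V₂/√(g·y₂) = 7.881/√(32.2×13.88) = 0.3728.
Since the conjugate-depth ratio holds either way, y₁/y₂ = ½[√(1 + 8Fr₂²) − 1] = ½[√2.1118 − 1] = 0.2266.
y₁ = 0.2266 × 13.88 = 3.145 ft.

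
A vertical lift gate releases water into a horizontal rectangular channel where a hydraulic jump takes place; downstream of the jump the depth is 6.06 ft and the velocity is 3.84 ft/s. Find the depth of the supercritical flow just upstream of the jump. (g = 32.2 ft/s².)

y₁ = 0.808 ft

Fr₂ = V₂/√(g·y₂) = 3.84/√(32.2×6.06) = 0.275.
Applying the sequent-depth relation in reverse, y₁/y₂ = ½[√(1 + 8Fr₂²) − 1] = ½[√1.605 − 1] = 0.133.
y₁ = 0.133 × 6.06 = 0.808 ft.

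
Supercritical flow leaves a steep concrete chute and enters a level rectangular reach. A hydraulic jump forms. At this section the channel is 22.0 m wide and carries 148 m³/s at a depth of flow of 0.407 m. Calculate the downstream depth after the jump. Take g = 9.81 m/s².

q = Q/b = 148/22.0 = 6.73 m²/s; V₁ = q/y₁ = 16.5 m/s. Fr₁ = V₁/√(g·y₁) = 8.27.
Sequent-depth ratio: y₂/y₁ = ½[√(1 + 8Fr₁²) − 1] = ½[√548.4 − 1] = 11.2.
y₂ = 11.2 × 0.407 = 4.56 m.

y₂ = 4.56 m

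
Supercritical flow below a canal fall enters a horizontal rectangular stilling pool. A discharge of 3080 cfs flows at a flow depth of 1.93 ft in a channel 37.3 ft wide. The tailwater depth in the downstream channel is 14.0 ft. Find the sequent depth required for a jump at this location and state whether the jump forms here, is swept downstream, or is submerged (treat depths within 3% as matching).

y₂ = 13.9 ft; the jump forms here

q = Q/b = 3080/37.3 = 82.6 ft²/s; V₁ = q/y₁ = 42.8 ft/s. Fr₁ = V₁/√(g·y₁) = 5.43.
Bélanger equation: y₂/y₁ = ½[√(1 + 8Fr₁²) − 1] = ½[√236.6 − 1] = 7.19.
y₂ = 7.19 × 1.93 = 13.9 ft.
Tailwater y_tw = 14.0 ft: y_tw ≈ y₂, so the jump forms here.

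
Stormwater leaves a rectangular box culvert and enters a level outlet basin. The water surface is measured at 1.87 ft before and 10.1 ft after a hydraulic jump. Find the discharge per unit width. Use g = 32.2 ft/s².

q = 60.3 ft²/s

For a rectangular channel the momentum equation gives q² = ½·g·y₁·y₂·(y₁ + y₂) = ½×32.2×1.87×10.1×12.0 = 3640.
q = √3640 = 60.3 ft²/s.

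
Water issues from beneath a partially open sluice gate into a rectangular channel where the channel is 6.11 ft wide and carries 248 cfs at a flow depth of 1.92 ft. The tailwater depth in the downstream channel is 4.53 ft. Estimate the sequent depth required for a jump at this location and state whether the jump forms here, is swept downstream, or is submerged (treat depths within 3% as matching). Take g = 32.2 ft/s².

q = Q/b = 248/6.11 = 40.6 ft²/s; V₁ = q/y₁ = 21.1 ft/s. Fr₁ = V₁/√(g·y₁) = 2.69.
From the momentum equation for a rectangular channel, y₂/y₁ = ½[√(1 + 8Fr₁²) − 1] = ½[√58.83 − 1] = 3.34.
y₂ = 3.34 × 1.92 = 6.40 ft.
Tailwater y_tw = 4.53 ft: y_tw < y₂, so the jump is swept downstream.

y₂ = 6.40 ft; the jump is swept downstream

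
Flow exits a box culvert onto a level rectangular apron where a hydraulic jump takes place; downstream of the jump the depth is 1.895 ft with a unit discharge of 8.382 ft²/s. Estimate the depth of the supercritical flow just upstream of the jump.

V₂ = q/y₂ = 8.382/1.895 = 4.423 ft/s; Fr₂ = V₂/√(g·y₂) = 0.5662.
From the momentum equation (using Fr₂), y₁/y₂ = ½[√(1 + 8Fr₂²) − 1] = ½[√3.5651 − 1] = 0.4441.
y₁ = 0.4441 × 1.895 = 0.8415 ft.

y₁ = 0.8415 ft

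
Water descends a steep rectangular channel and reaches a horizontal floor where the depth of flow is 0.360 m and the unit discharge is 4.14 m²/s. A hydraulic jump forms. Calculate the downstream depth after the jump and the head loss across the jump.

y₂ = 2.94 m; ΔE = 4.06 m

V₁ = q/y₁ = 4.14/0.360 = 11.5 m/s. Fr₁ = V₁/√(g·y₁) = 11.5/√(9.81×0.360) = 6.12.
By Bélanger, y₂/y₁ = ½[√(1 + 8Fr₁²) − 1] = ½[√300.6 − 1] = 8.17.
y₂ = 8.17 × 0.360 = 2.94 m.
V₂ = q/y₂ = 4.14/2.94 = 1.41 m/s. E₁ = y₁ + V₁²/2g = 7.10 m; E₂ = y₂ + V₂²/2g = 3.04 m. ΔE = E₁ − E₂ = 4.06 m.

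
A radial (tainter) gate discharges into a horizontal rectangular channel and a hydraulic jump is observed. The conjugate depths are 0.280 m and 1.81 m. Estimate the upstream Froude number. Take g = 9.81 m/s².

Fr₁ = 4.91

For a rectangular channel the momentum equation gives q² = ½·g·y₁·y₂·(y₁ + y₂) = ½×9.81×0.280×1.81×2.09 = 5.20.
q = √5.20 = 2.28 m²/s.
V₁ = q/y₁ = 8.14 m/s; Fr₁ = V₁/√(g·y₁) = 4.91.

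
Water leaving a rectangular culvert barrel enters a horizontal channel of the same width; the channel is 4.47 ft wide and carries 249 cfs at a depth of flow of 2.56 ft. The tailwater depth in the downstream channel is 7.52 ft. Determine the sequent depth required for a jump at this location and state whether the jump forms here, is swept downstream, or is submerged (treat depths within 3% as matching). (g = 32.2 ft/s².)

y₂ = 7.49 ft; the jump forms here

q = Q/b = 249/4.47 = 55.7 ft²/s; V₁ = q/y₁ = 21.8 ft/s. Fr₁ = V₁/√(g·y₁) = 2.40.
Sequent-depth ratio: y₂/y₁ = ½[√(1 + 8Fr₁²) − 1] = ½[√46.95 − 1] = 2.93.
y₂ = 2.93 × 2.56 = 7.49 ft.
Tailwater y_tw = 7.52 ft: y_tw ≈ y₂, so the jump forms here.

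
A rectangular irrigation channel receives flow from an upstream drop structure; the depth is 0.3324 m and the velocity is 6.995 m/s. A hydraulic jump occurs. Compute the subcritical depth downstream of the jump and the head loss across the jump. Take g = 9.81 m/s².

y₂ = 1.662 m; ΔE = 1.064 m

Fr₁ = V₁/√(g·y₁) = 6.995/√(9.81×0.3324) = 3.874.
Conjugate-depth relation: y₂/y₁ = ½[√(1 + 8Fr₁²) − 1] = ½[√121.04 − 1] = 5.001.
y₂ = 5.001 × 0.3324 = 1.662 m.
q = V₁·y₁ = 6.995 × 0.3324 = 2.325 m²/s. V₂ = q/y₂ = 2.325/1.662 = 1.399 m/s. E₁ = y₁ + V₁²/2g = 2.826 m; E₂ = y₂ + V₂²/2g = 1.762 m. ΔE = E₁ − E₂ = 1.064 m.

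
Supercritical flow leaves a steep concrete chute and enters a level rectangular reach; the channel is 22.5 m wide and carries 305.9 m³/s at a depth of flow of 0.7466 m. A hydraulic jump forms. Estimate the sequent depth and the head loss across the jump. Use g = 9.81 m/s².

q = Q/b = 305.9/22.5 = 13.60 m²/s; V₁ = q/y₁ = 18.21 m/s. Fr₁ = V₁/√(g·y₁) = 6.729.
From the momentum equation for a rectangular channel, y₂/y₁ = ½[√(1 + 8Fr₁²) − 1] = ½[√363.20 − 1] = 9.029.
y₂ = 9.029 × 0.7466 = 6.741 m.
V₂ = q/y₂ = 13.60/6.741 = 2.017 m/s. E₁ = y₁ + V₁²/2g = 17.65 m; E₂ = y₂ + V₂²/2g = 6.948 m. ΔE = E₁ − E₂ = 10.70 m.

y₂ = 6.741 m; ΔE = 10.70 m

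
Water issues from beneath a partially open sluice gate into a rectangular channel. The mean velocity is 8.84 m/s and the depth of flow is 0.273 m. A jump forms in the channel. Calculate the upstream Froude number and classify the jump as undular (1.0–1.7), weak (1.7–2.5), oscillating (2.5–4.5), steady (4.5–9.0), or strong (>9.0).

Fr₁ = 5.40; steady jump

Fr₁ = V₁/√(g·y₁) = 8.84/√(9.81×0.273) = 5.40.
Fr₁ = 5.40 lies in the steady range.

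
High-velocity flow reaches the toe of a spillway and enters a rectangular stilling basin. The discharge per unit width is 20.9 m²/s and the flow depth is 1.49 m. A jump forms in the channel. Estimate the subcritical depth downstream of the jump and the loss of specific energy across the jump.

V₁ = q/y₁ = 20.9/1.49 = 14.0 m/s. Fr₁ = V₁/√(g·y₁) = 14.0/√(9.81×1.49) = 3.67.
Conjugate-depth relation: y₂/y₁ = ½[√(1 + 8Fr₁²) − 1] = ½[√108.7 − 1] = 4.71.
y₂ = 4.71 × 1.49 = 7.02 m.
V₂ = q/y₂ = 20.9/7.02 = 2.98 m/s. E₁ = y₁ + V₁²/2g = 11.5 m; E₂ = y₂ + V₂²/2g = 7.47 m. ΔE = E₁ − E₂ = 4.04 m.

y₂ = 7.02 m; ΔE = 4.04 m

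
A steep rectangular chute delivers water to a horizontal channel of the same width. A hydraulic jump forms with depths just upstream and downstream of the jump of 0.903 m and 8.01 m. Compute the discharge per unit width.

q = 17.8 m²/s

For a rectangular channel the momentum equation gives q² = ½·g·y₁·y₂·(y₁ + y₂) = ½×9.81×0.903×8.01×8.91 = 316.
q = √316 = 17.8 m²/s.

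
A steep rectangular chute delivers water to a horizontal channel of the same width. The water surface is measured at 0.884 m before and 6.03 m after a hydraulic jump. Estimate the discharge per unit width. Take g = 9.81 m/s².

For a rectangular channel the momentum equation gives q² = ½·g·y₁·y₂·(y₁ + y₂) = ½×9.81×0.884×6.03×6.91 = 181.
q = √181 = 13.4 m²/s.

q = 13.4 m²/s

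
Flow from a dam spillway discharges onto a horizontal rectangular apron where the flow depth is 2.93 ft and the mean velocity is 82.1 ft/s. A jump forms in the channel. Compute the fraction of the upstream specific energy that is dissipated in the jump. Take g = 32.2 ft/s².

Fr₁ = V₁/√(g·y₁) = 82.1/√(32.2×2.93) = 8.45.
Sequent-depth ratio: y₂/y₁ = ½[√(1 + 8Fr₁²) − 1] = ½[√572.5 − 1] = 11.5.
y₂ = 11.5 × 2.93 = 33.6 ft.
E₁ = y₁ + V₁²/2g = 108 ft. ΔE = (y₂ − y₁)³/(4y₁y₂) = 73.2 ft. ΔE/E₁ = 73.2/108 = 0.680.

ΔE/E₁ = 0.680 (68.0%)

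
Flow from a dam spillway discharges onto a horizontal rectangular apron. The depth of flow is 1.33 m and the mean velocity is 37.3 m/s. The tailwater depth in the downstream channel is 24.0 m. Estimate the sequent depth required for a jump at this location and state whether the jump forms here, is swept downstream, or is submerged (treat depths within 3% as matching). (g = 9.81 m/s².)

Fr₁ = V₁/√(g·y₁) = 37.3/√(9.81×1.33) = 10.3.
Sequent-depth ratio: y₂/y₁ = ½[√(1 + 8Fr₁²) − 1] = ½[√854.1 − 1] = 14.1.
y₂ = 14.1 × 1.33 = 18.8 m.
Tailwater y_tw = 24.0 m: y_tw > y₂, so the jump is submerged.

y₂ = 18.8 m; the jump is submerged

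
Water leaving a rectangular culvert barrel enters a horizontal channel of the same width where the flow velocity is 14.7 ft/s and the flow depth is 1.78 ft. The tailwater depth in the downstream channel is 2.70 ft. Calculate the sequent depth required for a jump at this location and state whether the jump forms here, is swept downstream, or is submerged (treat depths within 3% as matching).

y₂ = 4.08 ft; the jump is swept downstream

Fr₁ = V₁/√(g·y₁) = 14.7/√(32.2×1.78) = 1.94.
Sequent-depth ratio: y₂/y₁ = ½[√(1 + 8Fr₁²) − 1] = ½[√31.16 − 1] = 2.29.
y₂ = 2.29 × 1.78 = 4.08 ft.
Tailwater y_tw = 2.70 ft: y_tw < y₂, so the jump is swept downstream.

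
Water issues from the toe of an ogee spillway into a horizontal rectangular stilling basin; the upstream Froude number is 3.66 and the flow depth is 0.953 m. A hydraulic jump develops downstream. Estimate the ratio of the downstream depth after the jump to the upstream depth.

y₂/y₁ = 4.70

Fr₁ = 3.66 (given).
Bélanger equation: y₂/y₁ = ½[√(1 + 8Fr₁²) − 1] = ½[√108.2 − 1] = 4.70.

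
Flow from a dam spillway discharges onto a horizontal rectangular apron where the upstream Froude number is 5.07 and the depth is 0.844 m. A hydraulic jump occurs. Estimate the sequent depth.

y₂ = 5.64 m

Fr₁ = 5.07 (given).
From the momentum equation for a rectangular channel, y₂/y₁ = ½[√(1 + 8Fr₁²) − 1] = ½[√206.6 − 1] = 6.69.
y₂ = 6.69 × 0.844 = 5.64 m.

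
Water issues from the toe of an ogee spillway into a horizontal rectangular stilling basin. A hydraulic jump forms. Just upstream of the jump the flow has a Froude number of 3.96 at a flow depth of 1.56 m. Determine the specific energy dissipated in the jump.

Fr₁ = 3.96 (given).
Conjugate-depth relation: y₂/y₁ = ½[√(1 + 8Fr₁²) − 1] = ½[√126.5 − 1] = 5.12.
y₂ = 5.12 × 1.56 = 7.99 m.
V₁ = Fr₁·√(g·y₁) = 3.96×√(9.81×1.56) = 15.5 m/s; q = V₁·y₁ = 24.2 m²/s. V₂ = q/y₂ = 24.2/7.99 = 3.02 m/s. E₁ = y₁ + V₁²/2g = 13.8 m; E₂ = y₂ + V₂²/2g = 8.46 m. ΔE = E₁ − E₂ = 5.33 m.

ΔE = 5.33 m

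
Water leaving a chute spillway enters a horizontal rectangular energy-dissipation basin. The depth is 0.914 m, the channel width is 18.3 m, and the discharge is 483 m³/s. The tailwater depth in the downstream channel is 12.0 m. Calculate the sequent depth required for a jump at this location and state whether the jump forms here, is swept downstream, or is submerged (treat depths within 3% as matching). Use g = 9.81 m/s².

q = Q/b = 483/18.3 = 26.4 m²/s; V₁ = q/y₁ = 28.9 m/s. Fr₁ = V₁/√(g·y₁) = 9.64.
From the momentum equation for a rectangular channel, y₂/y₁ = ½[√(1 + 8Fr₁²) − 1] = ½[√745.0 − 1] = 13.1.
y₂ = 13.1 × 0.914 = 12.0 m.
Tailwater y_tw = 12.0 m: y_tw ≈ y₂, so the jump forms here.

y₂ = 12.0 m; the jump forms here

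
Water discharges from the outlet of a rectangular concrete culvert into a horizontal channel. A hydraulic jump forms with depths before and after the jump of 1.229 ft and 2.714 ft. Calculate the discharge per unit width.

For a rectangular channel the momentum equation gives q² = ½·g·y₁·y₂·(y₁ + y₂) = ½×32.2×1.229×2.714×3.943 = 211.7.
q = √211.7 = 14.55 ft²/s.

q = 14.55 ft²/s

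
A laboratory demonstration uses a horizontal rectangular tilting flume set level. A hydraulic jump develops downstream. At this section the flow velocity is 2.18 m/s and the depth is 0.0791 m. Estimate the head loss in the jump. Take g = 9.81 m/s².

ΔE = 0.0549 m

Fr₁ = V₁/√(g·y₁) = 2.18/√(9.81×0.0791) = 2.47.
Sequent-depth ratio: y₂/y₁ = ½[√(1 + 8Fr₁²) − 1] = ½[√50.00 − 1] = 3.04.
y₂ = 3.04 × 0.0791 = 0.240 m.
Head loss: ΔE = (y₂ − y₁)³/(4y₁y₂) = (0.240 − 0.0791)³/(4×0.0791×0.240) = 0.00417/0.0760 = 0.0549 m.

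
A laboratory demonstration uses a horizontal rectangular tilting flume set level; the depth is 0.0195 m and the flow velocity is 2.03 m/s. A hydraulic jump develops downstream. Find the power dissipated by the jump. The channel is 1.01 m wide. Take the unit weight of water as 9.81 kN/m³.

Fr₁ = V₁/√(g·y₁) = 2.03/√(9.81×0.0195) = 4.64.
Bélanger equation: y₂/y₁ = ½[√(1 + 8Fr₁²) − 1] = ½[√173.3 − 1] = 6.08.
y₂ = 6.08 × 0.0195 = 0.119 m.
q = V₁·y₁ = 2.03 × 0.0195 = 0.0396 m²/s. V₂ = q/y₂ = 0.0396/0.119 = 0.334 m/s. E₁ = y₁ + V₁²/2g = 0.230 m; E₂ = y₂ + V₂²/2g = 0.124 m. ΔE = E₁ − E₂ = 0.105 m.
Q = q·b = 0.0396 × 1.01 = 0.0400 m³/s. P = γ·Q·ΔE = 9.81 × 0.0400 × 0.105 = 0.0413 kW.

P = 0.0413 kW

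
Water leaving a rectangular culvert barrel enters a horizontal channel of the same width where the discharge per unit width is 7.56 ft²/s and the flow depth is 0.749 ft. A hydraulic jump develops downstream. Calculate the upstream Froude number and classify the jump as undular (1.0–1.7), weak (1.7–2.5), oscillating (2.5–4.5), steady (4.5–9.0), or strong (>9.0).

Fr₁ = 2.06; weak jump

V₁ = q/y₁ = 7.56/0.749 = 10.1 ft/s. Fr₁ = V₁/√(g·y₁) = 10.1/√(32.2×0.749) = 2.06.
Fr₁ = 2.06 lies in the weak range.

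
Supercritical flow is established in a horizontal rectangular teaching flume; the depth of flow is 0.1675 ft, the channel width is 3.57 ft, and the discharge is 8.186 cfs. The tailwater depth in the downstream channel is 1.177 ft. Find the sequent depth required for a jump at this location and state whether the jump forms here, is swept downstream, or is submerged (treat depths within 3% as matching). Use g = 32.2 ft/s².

y₂ = 1.315 ft; the jump is swept downstream

q = Q/b = 8.186/3.57 = 2.293 ft²/s; V₁ = q/y₁ = 13.69 ft/s. Fr₁ = V₁/√(g·y₁) = 5.895.
Conjugate-depth relation: y₂/y₁ = ½[√(1 + 8Fr₁²) − 1] = ½[√278.97 − 1] = 7.851.
y₂ = 7.851 × 0.1675 = 1.315 ft.
Tailwater y_tw = 1.177 ft: y_tw < y₂, so the jump is swept downstream.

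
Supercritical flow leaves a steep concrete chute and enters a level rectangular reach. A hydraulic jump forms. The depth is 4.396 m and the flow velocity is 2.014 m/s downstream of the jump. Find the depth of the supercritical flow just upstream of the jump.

y₁ = 0.7117 m

Fr₂ = V₂/√(g·y₂) = 2.014/√(9.81×4.396) = 0.3067.
The Bélanger relation is symmetric: y₁/y₂ = ½[√(1 + 8Fr₂²) − 1] = ½[√1.7525 − 1] = 0.1619.
y₁ = 0.1619 × 4.396 = 0.7117 m.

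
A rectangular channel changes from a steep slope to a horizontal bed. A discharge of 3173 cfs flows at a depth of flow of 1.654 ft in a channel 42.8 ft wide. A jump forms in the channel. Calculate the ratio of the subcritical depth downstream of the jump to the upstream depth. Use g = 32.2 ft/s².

y₂/y₁ = 8.200

q = Q/b = 3173/42.8 = 74.14 ft²/s; V₁ = q/y₁ = 44.82 ft/s. Fr₁ = V₁/√(g·y₁) = 6.142.
Conjugate-depth relation: y₂/y₁ = ½[√(1 + 8Fr₁²) − 1] = ½[√302.77 − 1] = 8.200.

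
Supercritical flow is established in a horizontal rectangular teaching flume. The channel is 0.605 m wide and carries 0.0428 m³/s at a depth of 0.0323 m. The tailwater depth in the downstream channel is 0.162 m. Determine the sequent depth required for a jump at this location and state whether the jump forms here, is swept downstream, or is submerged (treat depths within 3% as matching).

q = Q/b = 0.0428/0.605 = 0.0707 m²/s; V₁ = q/y₁ = 2.19 m/s. Fr₁ = V₁/√(g·y₁) = 3.89.
Sequent-depth ratio: y₂/y₁ = ½[√(1 + 8Fr₁²) − 1] = ½[√122.1 − 1] = 5.03.
y₂ = 5.03 × 0.0323 = 0.162 m.
Tailwater y_tw = 0.162 m: y_tw ≈ y₂, so the jump forms here.

y₂ = 0.162 m; the jump forms here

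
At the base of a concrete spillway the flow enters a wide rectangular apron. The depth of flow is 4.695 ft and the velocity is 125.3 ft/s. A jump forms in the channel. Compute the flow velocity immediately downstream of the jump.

Fr₁ = V₁/√(g·y₁) = 125.3/√(32.2×4.695) = 10.19.
Conjugate-depth relation: y₂/y₁ = ½[√(1 + 8Fr₁²) − 1] = ½[√831.81 − 1] = 13.92.
y₂ = 13.92 × 4.695 = 65.36 ft.
q = V₁·y₁ = 125.3 × 4.695 = 588.3 ft²/s.
V₂ = q/y₂ = 588.3/65.36 = 9.001 ft/s.

V₂ = 9.001 ft/s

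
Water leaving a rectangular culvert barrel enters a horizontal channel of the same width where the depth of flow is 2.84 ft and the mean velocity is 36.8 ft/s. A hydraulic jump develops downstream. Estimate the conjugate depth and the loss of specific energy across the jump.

Fr₁ = V₁/√(g·y₁) = 36.8/√(32.2×2.84) = 3.85.
From the momentum equation for a rectangular channel, y₂/y₁ = ½[√(1 + 8Fr₁²) − 1] = ½[√119.5 − 1] = 4.97.
y₂ = 4.97 × 2.84 = 14.1 ft.
Head loss: ΔE = (y₂ − y₁)³/(4y₁y₂) = (14.1 − 2.84)³/(4×2.84×14.1) = 1428/160 = 8.91 ft.

y₂ = 14.1 ft; ΔE = 8.91 ft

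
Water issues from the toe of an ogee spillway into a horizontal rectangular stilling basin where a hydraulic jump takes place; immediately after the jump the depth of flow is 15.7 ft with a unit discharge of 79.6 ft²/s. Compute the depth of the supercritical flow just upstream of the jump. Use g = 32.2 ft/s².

V₂ = q/y₂ = 79.6/15.7 = 5.07 ft/s; Fr₂ = V₂/√(g·y₂) = 0.225.
The Bélanger relation is symmetric: y₁/y₂ = ½[√(1 + 8Fr₂²) − 1] = ½[√1.407 − 1] = 0.0930.
y₁ = 0.0930 × 15.7 = 1.46 ft.

y₁ = 1.46 ft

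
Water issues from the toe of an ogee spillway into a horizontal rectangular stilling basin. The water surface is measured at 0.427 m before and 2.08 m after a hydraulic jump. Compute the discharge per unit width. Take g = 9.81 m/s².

For a rectangular channel the momentum equation gives q² = ½·g·y₁·y₂·(y₁ + y₂) = ½×9.81×0.427×2.08×2.51 = 10.9.
q = √10.9 = 3.30 m²/s.

q = 3.30 m²/s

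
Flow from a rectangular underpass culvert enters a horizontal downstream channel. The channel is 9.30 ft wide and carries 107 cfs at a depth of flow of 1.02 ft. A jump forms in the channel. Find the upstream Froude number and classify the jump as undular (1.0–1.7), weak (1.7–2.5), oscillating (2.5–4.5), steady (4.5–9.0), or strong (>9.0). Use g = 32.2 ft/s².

q = Q/b = 107/9.30 = 11.5 ft²/s; V₁ = q/y₁ = 11.3 ft/s. Fr₁ = V₁/√(g·y₁) = 1.97.
Fr₁ = 1.97 lies in the weak range.

Fr₁ = 1.97; weak jump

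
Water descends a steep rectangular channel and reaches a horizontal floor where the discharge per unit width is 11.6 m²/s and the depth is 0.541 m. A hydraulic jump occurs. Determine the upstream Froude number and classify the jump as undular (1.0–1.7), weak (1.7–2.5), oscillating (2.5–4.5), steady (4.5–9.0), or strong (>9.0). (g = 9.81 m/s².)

V₁ = q/y₁ = 11.6/0.541 = 21.4 m/s. Fr₁ = V₁/√(g·y₁) = 21.4/√(9.81×0.541) = 9.31.
Fr₁ = 9.31 lies in the strong range.

Fr₁ = 9.31; strong jump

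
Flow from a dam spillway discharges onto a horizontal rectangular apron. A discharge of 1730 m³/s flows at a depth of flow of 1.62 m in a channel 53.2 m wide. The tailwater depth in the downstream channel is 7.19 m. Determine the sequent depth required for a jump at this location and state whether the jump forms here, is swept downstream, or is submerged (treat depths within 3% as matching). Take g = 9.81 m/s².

q = Q/b = 1730/53.2 = 32.5 m²/s; V₁ = q/y₁ = 20.1 m/s. Fr₁ = V₁/√(g·y₁) = 5.04.
Conjugate-depth relation: y₂/y₁ = ½[√(1 + 8Fr₁²) − 1] = ½[√203.8 − 1] = 6.64.
y₂ = 6.64 × 1.62 = 10.8 m.
Tailwater y_tw = 7.19 m: y_tw < y₂, so the jump is swept downstream.

y₂ = 10.8 m; the jump is swept downstream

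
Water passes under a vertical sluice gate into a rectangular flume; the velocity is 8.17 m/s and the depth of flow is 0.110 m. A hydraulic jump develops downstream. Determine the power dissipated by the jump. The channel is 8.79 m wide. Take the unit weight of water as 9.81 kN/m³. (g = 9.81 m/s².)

P = 179 kW

Fr₁ = V₁/√(g·y₁) = 8.17/√(9.81×0.110) = 7.86.
Sequent-depth ratio: y₂/y₁ = ½[√(1 + 8Fr₁²) − 1] = ½[√495.8 − 1] = 10.6.
y₂ = 10.6 × 0.110 = 1.17 m.
q = V₁·y₁ = 8.17 × 0.110 = 0.899 m²/s. V₂ = q/y₂ = 0.899/1.17 = 0.768 m/s. E₁ = y₁ + V₁²/2g = 3.51 m; E₂ = y₂ + V₂²/2g = 1.20 m. ΔE = E₁ − E₂ = 2.31 m.
Q = q·b = 0.899 × 8.79 = 7.90 m³/s. P = γ·Q·ΔE = 9.81 × 7.90 × 2.31 = 179 kW.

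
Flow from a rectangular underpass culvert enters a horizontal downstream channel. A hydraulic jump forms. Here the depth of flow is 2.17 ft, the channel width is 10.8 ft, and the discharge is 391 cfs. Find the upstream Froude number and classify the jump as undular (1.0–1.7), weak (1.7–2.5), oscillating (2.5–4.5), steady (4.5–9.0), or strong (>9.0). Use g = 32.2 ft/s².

q = Q/b = 391/10.8 = 36.2 ft²/s; V₁ = q/y₁ = 16.7 ft/s. Fr₁ = V₁/√(g·y₁) = 2.00.
Fr₁ = 2.00 lies in the weak range.

Fr₁ = 2.00; weak jump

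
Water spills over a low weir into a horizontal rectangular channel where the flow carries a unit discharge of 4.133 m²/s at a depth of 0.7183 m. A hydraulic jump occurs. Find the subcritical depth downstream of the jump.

y₂ = 1.872 m

V₁ = q/y₁ = 4.133/0.7183 = 5.754 m/s. Fr₁ = V₁/√(g·y₁) = 5.754/√(9.81×0.7183) = 2.168.
By Bélanger, y₂/y₁ = ½[√(1 + 8Fr₁²) − 1] = ½[√38.587 − 1] = 2.606.
y₂ = 2.606 × 0.7183 = 1.872 m.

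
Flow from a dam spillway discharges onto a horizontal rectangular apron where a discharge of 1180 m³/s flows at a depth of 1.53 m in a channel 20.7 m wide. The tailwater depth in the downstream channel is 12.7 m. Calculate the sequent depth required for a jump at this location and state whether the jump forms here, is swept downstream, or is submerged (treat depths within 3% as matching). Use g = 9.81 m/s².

y₂ = 20.1 m; the jump is swept downstream

q = Q/b = 1180/20.7 = 57.0 m²/s; V₁ = q/y₁ = 37.3 m/s. Fr₁ = V₁/√(g·y₁) = 9.62.
From the momentum equation for a rectangular channel, y₂/y₁ = ½[√(1 + 8Fr₁²) − 1] = ½[√740.9 − 1] = 13.1.
y₂ = 13.1 × 1.53 = 20.1 m.
Tailwater y_tw = 12.7 m: y_tw < y₂, so the jump is swept downstream.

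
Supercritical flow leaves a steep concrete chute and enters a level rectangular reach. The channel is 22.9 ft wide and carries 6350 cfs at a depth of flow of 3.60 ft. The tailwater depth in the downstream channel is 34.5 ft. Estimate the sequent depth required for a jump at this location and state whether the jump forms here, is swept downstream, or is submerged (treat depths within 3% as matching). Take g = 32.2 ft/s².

y₂ = 34.7 ft; the jump forms here

q = Q/b = 6350/22.9 = 277 ft²/s; V₁ = q/y₁ = 77.0 ft/s. Fr₁ = V₁/√(g·y₁) = 7.15.
Sequent-depth ratio: y₂/y₁ = ½[√(1 + 8Fr₁²) − 1] = ½[√410.5 − 1] = 9.63.
y₂ = 9.63 × 3.60 = 34.7 ft.
Tailwater y_tw = 34.5 ft: y_tw ≈ y₂, so the jump forms here.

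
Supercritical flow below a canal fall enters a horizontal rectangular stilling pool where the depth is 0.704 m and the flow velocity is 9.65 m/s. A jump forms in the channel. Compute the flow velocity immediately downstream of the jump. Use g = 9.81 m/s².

V₂ = 2.05 m/s

Fr₁ = V₁/√(g·y₁) = 9.65/√(9.81×0.704) = 3.67.
Sequent-depth ratio: y₂/y₁ = ½[√(1 + 8Fr₁²) − 1] = ½[√108.9 − 1] = 4.72.
y₂ = 4.72 × 0.704 = 3.32 m.
q = V₁·y₁ = 9.65 × 0.704 = 6.79 m²/s.
V₂ = q/y₂ = 6.79/3.32 = 2.05 m/s.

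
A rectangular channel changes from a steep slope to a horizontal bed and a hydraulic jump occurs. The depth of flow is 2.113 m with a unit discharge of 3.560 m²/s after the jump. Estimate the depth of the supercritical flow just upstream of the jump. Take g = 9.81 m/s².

y₁ = 0.4729 m

V₂ = q/y₂ = 3.560/2.113 = 1.685 m/s; Fr₂ = V₂/√(g·y₂) = 0.3701.
From the momentum equation (using Fr₂), y₁/y₂ = ½[√(1 + 8Fr₂²) − 1] = ½[√2.0955 − 1] = 0.2238.
y₁ = 0.2238 × 2.113 = 0.4729 m.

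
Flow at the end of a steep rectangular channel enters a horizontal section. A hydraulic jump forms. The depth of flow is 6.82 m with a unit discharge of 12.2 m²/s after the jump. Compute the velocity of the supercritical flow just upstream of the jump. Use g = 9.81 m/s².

V₁ = 20.3 m/s

V₂ = q/y₂ = 12.2/6.82 = 1.79 m/s; Fr₂ = V₂/√(g·y₂) = 0.219.
The Bélanger relation is symmetric: y₁/y₂ = ½[√(1 + 8Fr₂²) − 1] = ½[√1.383 − 1] = 0.0879.
y₁ = 0.0879 × 6.82 = 0.600 m.
V₁ = q/y₁ = 12.2/0.600 = 20.3 m/s.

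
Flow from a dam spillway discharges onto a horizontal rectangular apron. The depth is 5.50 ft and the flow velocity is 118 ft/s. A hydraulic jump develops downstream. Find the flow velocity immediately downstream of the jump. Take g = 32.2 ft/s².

Fr₁ = V₁/√(g·y₁) = 118/√(32.2×5.50) = 8.87.
Sequent-depth ratio: y₂/y₁ = ½[√(1 + 8Fr₁²) − 1] = ½[√630.0 − 1] = 12.0.
y₂ = 12.0 × 5.50 = 66.3 ft.
q = V₁·y₁ = 118 × 5.50 = 649 ft²/s.
V₂ = q/y₂ = 649/66.3 = 9.79 ft/s.

V₂ = 9.79 ft/s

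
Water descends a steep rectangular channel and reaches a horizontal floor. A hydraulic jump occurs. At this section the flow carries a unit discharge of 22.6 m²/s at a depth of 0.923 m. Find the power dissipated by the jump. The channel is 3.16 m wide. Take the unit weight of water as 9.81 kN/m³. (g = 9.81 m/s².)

P = 14753 kW

V₁ = q/y₁ = 22.6/0.923 = 24.5 m/s. Fr₁ = V₁/√(g·y₁) = 24.5/√(9.81×0.923) = 8.14.
By Bélanger, y₂/y₁ = ½[√(1 + 8Fr₁²) − 1] = ½[√530.7 − 1] = 11.0.
y₂ = 11.0 × 0.923 = 10.2 m.
V₂ = q/y₂ = 22.6/10.2 = 2.22 m/s. E₁ = y₁ + V₁²/2g = 31.5 m; E₂ = y₂ + V₂²/2g = 10.4 m. ΔE = E₁ − E₂ = 21.1 m.
Q = q·b = 22.6 × 3.16 = 71.4 m³/s. P = γ·Q·ΔE = 9.81 × 71.4 × 21.1 = 14753 kW.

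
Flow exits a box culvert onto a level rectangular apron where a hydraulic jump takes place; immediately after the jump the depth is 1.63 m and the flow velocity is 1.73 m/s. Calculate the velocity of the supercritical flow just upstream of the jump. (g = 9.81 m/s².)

V₁ = 5.96 m/s

Fr₂ = V₂/√(g·y₂) = 1.73/√(9.81×1.63) = 0.433.
From the momentum equation (using Fr₂), y₁/y₂ = ½[√(1 + 8Fr₂²) − 1] = ½[√2.497 − 1] = 0.290.
y₁ = 0.290 × 1.63 = 0.473 m.
V₁ = q/y₁ = 2.82/0.473 = 5.96 m/s.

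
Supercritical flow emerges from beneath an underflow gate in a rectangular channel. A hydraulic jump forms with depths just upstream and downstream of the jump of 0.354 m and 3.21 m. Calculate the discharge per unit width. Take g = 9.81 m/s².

For a rectangular channel the momentum equation gives q² = ½·g·y₁·y₂·(y₁ + y₂) = ½×9.81×0.354×3.21×3.56 = 19.9.
q = √19.9 = 4.46 m²/s.

q = 4.46 m²/s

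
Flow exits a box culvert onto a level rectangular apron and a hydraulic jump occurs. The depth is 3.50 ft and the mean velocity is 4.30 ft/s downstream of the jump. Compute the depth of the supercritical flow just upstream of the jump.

Fr₂ = V₂/√(g·y₂) = 4.30/√(32.2×3.50) = 0.405.
From the momentum equation (using Fr₂), y₁/y₂ = ½[√(1 + 8Fr₂²) − 1] = ½[√2.313 − 1] = 0.260.
y₁ = 0.260 × 3.50 = 0.911 ft.

y₁ = 0.911 ft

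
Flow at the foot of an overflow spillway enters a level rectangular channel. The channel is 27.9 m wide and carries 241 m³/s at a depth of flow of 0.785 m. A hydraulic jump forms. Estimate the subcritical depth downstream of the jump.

q = Q/b = 241/27.9 = 8.64 m²/s; V₁ = q/y₁ = 11.0 m/s. Fr₁ = V₁/√(g·y₁) = 3.97.
Bélanger equation: y₂/y₁ = ½[√(1 + 8Fr₁²) − 1] = ½[√126.8 − 1] = 5.13.
y₂ = 5.13 × 0.785 = 4.03 m.

y₂ = 4.03 m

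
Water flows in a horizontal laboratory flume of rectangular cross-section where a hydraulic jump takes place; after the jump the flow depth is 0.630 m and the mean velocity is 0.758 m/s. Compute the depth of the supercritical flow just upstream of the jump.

Fr₂ = V₂/√(g·y₂) = 0.758/√(9.81×0.630) = 0.305.
Since the conjugate-depth ratio holds either way, y₁/y₂ = ½[√(1 + 8Fr₂²) − 1] = ½[√1.744 − 1] = 0.160.
y₁ = 0.160 × 0.630 = 0.101 m.

y₁ = 0.101 m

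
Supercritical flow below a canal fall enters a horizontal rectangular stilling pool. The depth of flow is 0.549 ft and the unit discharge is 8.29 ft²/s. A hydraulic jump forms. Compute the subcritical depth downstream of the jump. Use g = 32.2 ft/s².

y₂ = 2.53 ft

V₁ = q/y₁ = 8.29/0.549 = 15.1 ft/s. Fr₁ = V₁/√(g·y₁) = 15.1/√(32.2×0.549) = 3.59.
Sequent-depth ratio: y₂/y₁ = ½[√(1 + 8Fr₁²) − 1] = ½[√104.2 − 1] = 4.60.
y₂ = 4.60 × 0.549 = 2.53 ft.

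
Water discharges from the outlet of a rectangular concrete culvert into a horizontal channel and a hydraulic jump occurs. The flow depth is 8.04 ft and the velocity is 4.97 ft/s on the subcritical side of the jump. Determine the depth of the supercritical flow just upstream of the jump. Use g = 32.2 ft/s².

Fr₂ = V₂/√(g·y₂) = 4.97/√(32.2×8.04) = 0.309.
The Bélanger relation is symmetric: y₁/y₂ = ½[√(1 + 8Fr₂²) − 1] = ½[√1.763 − 1] = 0.164.
y₁ = 0.164 × 8.04 = 1.32 ft.

y₁ = 1.32 ft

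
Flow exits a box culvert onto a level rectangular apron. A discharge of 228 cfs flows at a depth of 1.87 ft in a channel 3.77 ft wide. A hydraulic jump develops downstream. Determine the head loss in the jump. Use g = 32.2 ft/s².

q = Q/b = 228/3.77 = 60.5 ft²/s; V₁ = q/y₁ = 32.3 ft/s. Fr₁ = V₁/√(g·y₁) = 4.17.
Sequent-depth ratio: y₂/y₁ = ½[√(1 + 8Fr₁²) − 1] = ½[√140.0 − 1] = 5.42.
y₂ = 5.42 × 1.87 = 10.1 ft.
V₂ = q/y₂ = 60.5/10.1 = 5.97 ft/s. E₁ = y₁ + V₁²/2g = 18.1 ft; E₂ = y₂ + V₂²/2g = 10.7 ft. ΔE = E₁ − E₂ = 7.43 ft.

ΔE = 7.43 ft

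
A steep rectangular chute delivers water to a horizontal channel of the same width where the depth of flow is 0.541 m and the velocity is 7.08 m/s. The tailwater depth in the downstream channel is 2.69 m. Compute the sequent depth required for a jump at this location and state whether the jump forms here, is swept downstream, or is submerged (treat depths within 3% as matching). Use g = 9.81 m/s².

Fr₁ = V₁/√(g·y₁) = 7.08/√(9.81×0.541) = 3.07.
From the momentum equation for a rectangular channel, y₂/y₁ = ½[√(1 + 8Fr₁²) − 1] = ½[√76.56 − 1] = 3.87.
y₂ = 3.87 × 0.541 = 2.10 m.
Tailwater y_tw = 2.69 m: y_tw > y₂, so the jump is submerged.

y₂ = 2.10 m; the jump is submerged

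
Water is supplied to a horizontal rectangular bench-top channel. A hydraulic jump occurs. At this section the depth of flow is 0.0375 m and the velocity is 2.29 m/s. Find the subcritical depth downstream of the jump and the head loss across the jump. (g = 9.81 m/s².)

Fr₁ = V₁/√(g·y₁) = 2.29/√(9.81×0.0375) = 3.78.
From the momentum equation for a rectangular channel, y₂/y₁ = ½[√(1 + 8Fr₁²) − 1] = ½[√115.0 − 1] = 4.86.
y₂ = 4.86 × 0.0375 = 0.182 m.
q = V₁·y₁ = 2.29 × 0.0375 = 0.0859 m²/s. V₂ = q/y₂ = 0.0859/0.182 = 0.471 m/s. E₁ = y₁ + V₁²/2g = 0.305 m; E₂ = y₂ + V₂²/2g = 0.194 m. ΔE = E₁ − E₂ = 0.111 m.

y₂ = 0.182 m; ΔE = 0.111 m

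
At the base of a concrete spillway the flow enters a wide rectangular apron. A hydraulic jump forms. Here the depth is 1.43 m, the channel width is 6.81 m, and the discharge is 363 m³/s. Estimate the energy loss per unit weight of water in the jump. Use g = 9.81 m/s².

ΔE = 52.4 m

q = Q/b = 363/6.81 = 53.3 m²/s; V₁ = q/y₁ = 37.3 m/s. Fr₁ = V₁/√(g·y₁) = 9.95.
By Bélanger, y₂/y₁ = ½[√(1 + 8Fr₁²) − 1] = ½[√793.4 − 1] = 13.6.
y₂ = 13.6 × 1.43 = 19.4 m.
V₂ = q/y₂ = 53.3/19.4 = 2.74 m/s. E₁ = y₁ + V₁²/2g = 72.2 m; E₂ = y₂ + V₂²/2g = 19.8 m. ΔE = E₁ − E₂ = 52.4 m.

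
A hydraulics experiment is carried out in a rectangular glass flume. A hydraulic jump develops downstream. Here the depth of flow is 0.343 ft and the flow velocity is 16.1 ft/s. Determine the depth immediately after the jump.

Fr₁ = V₁/√(g·y₁) = 16.1/√(32.2×0.343) = 4.84.
Sequent-depth ratio: y₂/y₁ = ½[√(1 + 8Fr₁²) − 1] = ½[√188.8 − 1] = 6.37.
y₂ = 6.37 × 0.343 = 2.18 ft.

y₂ = 2.18 ft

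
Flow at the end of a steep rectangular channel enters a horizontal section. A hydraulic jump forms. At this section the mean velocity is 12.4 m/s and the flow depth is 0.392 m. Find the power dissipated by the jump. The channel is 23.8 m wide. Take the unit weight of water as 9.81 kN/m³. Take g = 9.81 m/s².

P = 5452 kW

Fr₁ = V₁/√(g·y₁) = 12.4/√(9.81×0.392) = 6.32.
Sequent-depth ratio: y₂/y₁ = ½[√(1 + 8Fr₁²) − 1] = ½[√320.9 − 1] = 8.46.
y₂ = 8.46 × 0.392 = 3.31 m.
q = V₁·y₁ = 12.4 × 0.392 = 4.86 m²/s. V₂ = q/y₂ = 4.86/3.31 = 1.47 m/s. E₁ = y₁ + V₁²/2g = 8.23 m; E₂ = y₂ + V₂²/2g = 3.42 m. ΔE = E₁ − E₂ = 4.80 m.
Q = q·b = 4.86 × 23.8 = 116 m³/s. P = γ·Q·ΔE = 9.81 × 116 × 4.80 = 5452 kW.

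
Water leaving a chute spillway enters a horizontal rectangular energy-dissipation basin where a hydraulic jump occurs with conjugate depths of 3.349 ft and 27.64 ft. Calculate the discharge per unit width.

q = 214.9 ft²/s

For a rectangular channel the momentum equation gives q² = ½·g·y₁·y₂·(y₁ + y₂) = ½×32.2×3.349×27.64×30.99 = 46183.
q = √46183 = 214.9 ft²/s.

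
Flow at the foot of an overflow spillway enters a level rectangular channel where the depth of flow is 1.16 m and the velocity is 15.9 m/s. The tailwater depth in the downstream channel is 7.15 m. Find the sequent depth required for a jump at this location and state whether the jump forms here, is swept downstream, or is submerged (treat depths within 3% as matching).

Fr₁ = V₁/√(g·y₁) = 15.9/√(9.81×1.16) = 4.71.
By Bélanger, y₂/y₁ = ½[√(1 + 8Fr₁²) − 1] = ½[√178.7 − 1] = 6.18.
y₂ = 6.18 × 1.16 = 7.17 m.
Tailwater y_tw = 7.15 m: y_tw ≈ y₂, so the jump forms here.

y₂ = 7.17 m; the jump forms here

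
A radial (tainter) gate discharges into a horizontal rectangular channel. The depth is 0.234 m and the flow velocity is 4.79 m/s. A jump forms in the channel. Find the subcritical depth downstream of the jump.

y₂ = 0.936 m

Fr₁ = V₁/√(g·y₁) = 4.79/√(9.81×0.234) = 3.16.
By Bélanger, y₂/y₁ = ½[√(1 + 8Fr₁²) − 1] = ½[√80.96 − 1] = 4.00.
y₂ = 4.00 × 0.234 = 0.936 m.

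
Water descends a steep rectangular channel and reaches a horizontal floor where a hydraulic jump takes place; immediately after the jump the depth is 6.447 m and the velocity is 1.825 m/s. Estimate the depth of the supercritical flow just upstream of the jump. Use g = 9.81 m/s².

y₁ = 0.6195 m

Fr₂ = V₂/√(g·y₂) = 1.825/√(9.81×6.447) = 0.2295.
From the momentum equation (using Fr₂), y₁/y₂ = ½[√(1 + 8Fr₂²) − 1] = ½[√1.4213 − 1] = 0.09609.
y₁ = 0.09609 × 6.447 = 0.6195 m.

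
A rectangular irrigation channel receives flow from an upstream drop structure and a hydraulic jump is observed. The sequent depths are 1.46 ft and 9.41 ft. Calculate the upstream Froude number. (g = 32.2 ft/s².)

For a rectangular channel the momentum equation gives q² = ½·g·y₁·y₂·(y₁ + y₂) = ½×32.2×1.46×9.41×10.9 = 2404.
q = √2404 = 49.0 ft²/s.
V₁ = q/y₁ = 33.6 ft/s; Fr₁ = V₁/√(g·y₁) = 4.90.

Fr₁ = 4.90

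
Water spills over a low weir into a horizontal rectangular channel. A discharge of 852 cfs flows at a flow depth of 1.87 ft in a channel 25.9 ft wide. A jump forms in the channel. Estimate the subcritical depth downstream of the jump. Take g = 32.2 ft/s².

q = Q/b = 852/25.9 = 32.9 ft²/s; V₁ = q/y₁ = 17.6 ft/s. Fr₁ = V₁/√(g·y₁) = 2.27.
Sequent-depth ratio: y₂/y₁ = ½[√(1 + 8Fr₁²) − 1] = ½[√42.11 − 1] = 2.74.
y₂ = 2.74 × 1.87 = 5.13 ft.

y₂ = 5.13 ft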